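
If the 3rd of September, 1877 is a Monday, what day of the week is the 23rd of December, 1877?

September 1877: 30 − 3 = 27 days remain.
Then October (31), November (30): 31 + 30 = 61 days.
December 1–23, 1877: 23 days.
Total: 27 + 61 + 23 = 111 days.
111 mod 7 = 6, so 6 days after Monday is Sunday.

Sunday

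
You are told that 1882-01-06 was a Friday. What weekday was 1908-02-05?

From January 6, 1882 to January 6, 1908: 26 years, of which 5 contain a Feb 29 — 21×365 + 5×366 = 9495 days.
(1900 is not a leap year (divisible by 100 but not 400).)
January 1908: 31 − 6 = 25 days remain.
February 1–5, 1908: 5 days (1908 is a leap year).
Residual: 30 days.
Total: 9525 days.
9525 mod 7 = 5, so 5 days after Friday is Wednesday.

Wednesday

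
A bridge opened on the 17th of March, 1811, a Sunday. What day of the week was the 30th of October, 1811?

March 1811: 31 − 17 = 14 days remain.
Then April (30), May (31), June (30), July (31), August (31), September (30): 30 + 31 + 30 + 31 + 31 + 30 = 183 days.
October 1–30, 1811: 30 days.
Total: 14 + 183 + 30 = 227 days.
227 mod 7 = 3, so 3 days after Sunday is Wednesday.

Wednesday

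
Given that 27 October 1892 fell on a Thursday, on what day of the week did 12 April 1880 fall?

Monday

Count forward from the earlier date (April 12, 1880) to the later (October 27, 1892):
Day-of-year of April 12, 1880: 103.
Day-of-year of October 27, 1892: 301.
1880 has 366 days, so 366 − 103 = 263 days remain in 1880.
Full years 1881–1891: 9 common + 2 leap = 9×365 + 2×366 = 4017 days.
Total: 263 + 4017 + 301 = 4581 days.
4581 mod 7 = 3, so 3 days before Thursday is Monday.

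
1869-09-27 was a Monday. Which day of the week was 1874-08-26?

Wednesday

Day-of-year of September 27, 1869: 270.
Day-of-year of August 26, 1874: 238.
1869 has 365 days, so 365 − 270 = 95 days remain in 1869.
Full years: 1870: 365; 1871: 365; 1872: 366; 1873: 365. Sum = 1461.
Total: 95 + 1461 + 238 = 1794 days.
1794 mod 7 = 2, so 2 days after Monday is Wednesday.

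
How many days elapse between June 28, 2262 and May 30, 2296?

12390

Day-of-year of June 28, 2262: 179.
Day-of-year of May 30, 2296: 151.
2262 has 365 days, so 365 − 179 = 186 days remain in 2262.
Full years 2263–2295: 25 common + 8 leap = 25×365 + 8×366 = 12053 days.
Total: 186 + 12053 + 151 = 12390 days.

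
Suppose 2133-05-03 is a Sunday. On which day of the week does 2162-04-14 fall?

From May 3, 2133 to May 3, 2161: 28 years, of which 7 contain a Feb 29 — 21×365 + 7×366 = 10227 days.
May 2161: 31 − 3 = 28 days remain.
Then 10 full months totalling 304 days.
April 1–14, 2162: 14 days.
Residual: 346 days.
Total: 10573 days.
10573 mod 7 = 3, so 3 days after Sunday is Wednesday.

Wednesday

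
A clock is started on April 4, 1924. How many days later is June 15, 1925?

437

April 1924: 30 − 4 = 26 days remain.
Then 13 full months totalling 396 days.
June 1–15, 1925: 15 days.
Total: 26 + 396 + 15 = 437 days.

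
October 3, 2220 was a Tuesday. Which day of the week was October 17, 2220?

Within October 2220: 17 − 3 = 14 days.
14 is a multiple of 7, so October 17, 2220 falls on the same weekday: Tuesday.

Tuesday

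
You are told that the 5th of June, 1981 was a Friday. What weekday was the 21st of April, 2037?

Tuesday

Day-of-year of June 5, 1981: 156.
Day-of-year of April 21, 2037: 111.
1981 has 365 days, so 365 − 156 = 209 days remain in 1981.
Full years 1982–2036: 41 common + 14 leap = 41×365 + 14×366 = 20089 days.
Total: 209 + 20089 + 111 = 20409 days.
20409 mod 7 = 4, so 4 days after Friday is Tuesday.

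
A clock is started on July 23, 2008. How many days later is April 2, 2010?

618

Day-of-year of July 23, 2008: 205.
Day-of-year of April 2, 2010: 92.
2008 has 366 days, so 366 − 205 = 161 days remain in 2008.
Full years: 2009: 365. Sum = 365.
Total: 161 + 365 + 92 = 618 days.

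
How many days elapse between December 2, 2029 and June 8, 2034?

1649

December 2, 2029 → December 2, 2030: 365 days.
December 2, 2030 → December 2, 2031: 365 days.
December 2, 2031 → December 2, 2032: 366 days (2032 is a leap year).
December 2, 2032 → December 2, 2033: 365 days.
December 2033: 31 − 2 = 29 days remain.
Then January (31), February 2034 (28), March (31), April (30), May (31): 31 + 28 + 31 + 30 + 31 = 151 days.
June 1–8, 2034: 8 days.
Residual: 188 days.
Total: 1649 days.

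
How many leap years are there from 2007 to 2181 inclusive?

43

Years divisible by 4: 2008, 2012, …, 2180 — 44 in all.
Of these, 2100 is divisible by 100 but not 400, so not leap.
Leap years: 44 − 1 = 43.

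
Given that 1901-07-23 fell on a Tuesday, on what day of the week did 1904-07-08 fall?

Friday

Day-of-year of July 23, 1901: 204.
Day-of-year of July 8, 1904: 190.
1901 has 365 days, so 365 − 204 = 161 days remain in 1901.
Full years: 1902: 365; 1903: 365. Sum = 730.
Total: 161 + 730 + 190 = 1081 days.
1081 mod 7 = 3, so 3 days after Tuesday is Friday.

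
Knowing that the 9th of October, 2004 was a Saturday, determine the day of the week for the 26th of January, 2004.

Monday

Count forward from the earlier date (January 26, 2004) to the later (October 9, 2004):
January 2004: 31 − 26 = 5 days remain.
Then February 2004 (29), March (31), April (30), May (31), June (30), July (31), August (31), September (30): 29 + 31 + 30 + 31 + 30 + 31 + 31 + 30 = 243 days.
October 1–9, 2004: 9 days.
Total: 5 + 243 + 9 = 257 days.
257 mod 7 = 5, so 5 days before Saturday is Monday.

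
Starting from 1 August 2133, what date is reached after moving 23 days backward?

9 July 2133

Count 23 days before August 1, 2133:
July 2133: 31 − 9 = 22 days remain.
August 1, 2133: 1 day.
Total: 22 + 1 = 23 days.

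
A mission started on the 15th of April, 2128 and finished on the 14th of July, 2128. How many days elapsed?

April 2128: 30 − 15 = 15 days remain.
Then May (31), June (30): 31 + 30 = 61 days.
July 1–14, 2128: 14 days.
Total: 15 + 61 + 14 = 90 days.

90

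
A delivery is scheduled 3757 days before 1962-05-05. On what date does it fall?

1952-01-21

Count 3757 days before May 5, 1962:
From January 21, 1952 to January 21, 1962: 10 years, of which 3 contain a Feb 29 — 7×365 + 3×366 = 3653 days.
January 1962: 31 − 21 = 10 days remain.
Then February 1962 (28), March (31), April (30): 28 + 31 + 30 = 89 days.
May 1–5, 1962: 5 days.
Residual: 104 days.
Total: 3757 days.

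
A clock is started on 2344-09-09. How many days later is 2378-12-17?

Day-of-year of September 9, 2344: 253.
Day-of-year of December 17, 2378: 351.
2344 has 366 days, so 366 − 253 = 113 days remain in 2344.
Full years 2345–2377: 25 common + 8 leap = 25×365 + 8×366 = 12053 days.
Total: 113 + 12053 + 351 = 12517 days.

12517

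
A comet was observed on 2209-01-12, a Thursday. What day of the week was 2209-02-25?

January 2209: 31 − 12 = 19 days remain.
February 1–25, 2209: 25 days (2209 is not a leap year).
Total: 19 + 25 = 44 days.
44 mod 7 = 2, so 2 days after Thursday is Saturday.

Saturday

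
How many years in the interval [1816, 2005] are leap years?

Years divisible by 4: 1816, 1820, …, 2004 — 48 in all.
Of these, 1900 is divisible by 100 but not 400, so not leap.
2000 is divisible by 400, so still leap.
Leap years: 48 − 1 = 47.

47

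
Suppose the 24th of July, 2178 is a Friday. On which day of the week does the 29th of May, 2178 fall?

Friday

Count forward from the earlier date (May 29, 2178) to the later (July 24, 2178):
May 2178: 31 − 29 = 2 days remain.
Then June (30): 30 days.
July 1–24, 2178: 24 days.
Total: 2 + 30 + 24 = 56 days.
56 is a multiple of 7, so the 29th of May, 2178 falls on the same weekday: Friday.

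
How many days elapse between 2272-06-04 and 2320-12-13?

From June 4, 2272 to June 4, 2320: 48 years, of which 11 contain a Feb 29 — 37×365 + 11×366 = 17531 days.
(2300 is not a leap year (divisible by 100 but not 400).)
June 2320: 30 − 4 = 26 days remain.
Then July (31), August (31), September (30), October (31), November (30): 31 + 31 + 30 + 31 + 30 = 153 days.
December 1–13, 2320: 13 days.
Residual: 192 days.
Total: 17723 days.

17723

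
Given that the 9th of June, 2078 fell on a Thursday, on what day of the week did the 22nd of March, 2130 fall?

Wednesday

From June 9, 2078 to June 9, 2129: 51 years, of which 12 contain a Feb 29 — 39×365 + 12×366 = 18627 days.
(2100 is not a leap year (divisible by 100 but not 400).)
June 2129: 30 − 9 = 21 days remain.
Then July (31), August (31), September (30), October (31), November (30), December (31), January (31), February 2130 (28): 31 + 31 + 30 + 31 + 30 + 31 + 31 + 28 = 243 days.
March 1–22, 2130: 22 days.
Residual: 286 days.
Total: 18913 days.
18913 mod 7 = 6, so 6 days after Thursday is Wednesday.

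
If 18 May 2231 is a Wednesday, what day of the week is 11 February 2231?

Friday

Count forward from the earlier date (February 11, 2231) to the later (May 18, 2231):
February 2231: 28 − 11 = 17 days remain (2231 is not a leap year, so February has 28 days).
Then March (31), April (30): 31 + 30 = 61 days.
May 1–18, 2231: 18 days.
Total: 17 + 61 + 18 = 96 days.
96 mod 7 = 5, so 5 days before Wednesday is Friday.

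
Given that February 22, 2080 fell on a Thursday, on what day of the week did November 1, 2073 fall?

Wednesday

Count forward from the earlier date (November 1, 2073) to the later (February 22, 2080):
Day-of-year of November 1, 2073: 305.
Day-of-year of February 22, 2080: 53.
2073 has 365 days, so 365 − 305 = 60 days remain in 2073.
Full years: 2074: 365; 2075: 365; 2076: 366; 2077: 365; 2078: 365; 2079: 365. Sum = 2191.
Total: 60 + 2191 + 53 = 2304 days.
2304 mod 7 = 1, so 1 day before Thursday is Wednesday.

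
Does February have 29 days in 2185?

No

2185 is not a leap year.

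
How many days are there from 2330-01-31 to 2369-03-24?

Day-of-year of January 31, 2330: 31.
Day-of-year of March 24, 2369: 83.
2330 has 365 days, so 365 − 31 = 334 days remain in 2330.
Full years 2331–2368: 28 common + 10 leap = 28×365 + 10×366 = 13880 days.
Total: 334 + 13880 + 83 = 14297 days.

14297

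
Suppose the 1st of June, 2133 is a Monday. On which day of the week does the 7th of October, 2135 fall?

Friday

June 2133: 30 − 1 = 29 days remain.
Then 27 full months totalling 822 days.
October 1–7, 2135: 7 days.
Total: 29 + 822 + 7 = 858 days.
858 mod 7 = 4, so 4 days after Monday is Friday.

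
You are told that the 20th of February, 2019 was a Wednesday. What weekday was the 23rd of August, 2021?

Monday

Day-of-year of February 20, 2019: 51.
Day-of-year of August 23, 2021: 235.
2019 has 365 days, so 365 − 51 = 314 days remain in 2019.
Full years: 2020: 366. Sum = 366.
Total: 314 + 366 + 235 = 915 days.
915 mod 7 = 5, so 5 days after Wednesday is Monday.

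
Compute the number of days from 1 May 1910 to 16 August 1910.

107

May 1910: 31 − 1 = 30 days remain.
Then June (30), July (31): 30 + 31 = 61 days.
August 1–16, 1910: 16 days.
Total: 30 + 61 + 16 = 107 days.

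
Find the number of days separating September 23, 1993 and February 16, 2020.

From September 23, 1993 to September 23, 2019: 26 years, of which 6 contain a Feb 29 — 20×365 + 6×366 = 9496 days.
(2000 is a leap year (divisible by 400).)
September 2019: 30 − 23 = 7 days remain.
Then October (31), November (30), December (31), January (31): 31 + 30 + 31 + 31 = 123 days.
February 1–16, 2020: 16 days (2020 is a leap year).
Residual: 146 days.
Total: 9642 days.

9642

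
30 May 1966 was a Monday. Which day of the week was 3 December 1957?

Count forward from the earlier date (December 3, 1957) to the later (May 30, 1966):
Day-of-year of December 3, 1957: 337.
Day-of-year of May 30, 1966: 150.
1957 has 365 days, so 365 − 337 = 28 days remain in 1957.
Full years 1958–1965: 6 common + 2 leap = 6×365 + 2×366 = 2922 days.
Total: 28 + 2922 + 150 = 3100 days.
3100 mod 7 = 6, so 6 days before Monday is Tuesday.

Tuesday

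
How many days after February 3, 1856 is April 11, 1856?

February 1856: 29 − 3 = 26 days remain (1856 is a leap year, so February has 29 days).
Then March (31): 31 days.
April 1–11, 1856: 11 days.
Total: 26 + 31 + 11 = 68 days.

68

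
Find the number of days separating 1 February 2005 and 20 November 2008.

February 1, 2005 → February 1, 2006: 365 days.
February 1, 2006 → February 1, 2007: 365 days.
February 1, 2007 → February 1, 2008: 365 days.
February 2008: 29 − 1 = 28 days remain (2008 is a leap year, so February has 29 days).
Then March (31), April (30), May (31), June (30), July (31), August (31), September (30), October (31): 31 + 30 + 31 + 30 + 31 + 31 + 30 + 31 = 245 days.
November 1–20, 2008: 20 days.
Residual: 293 days.
Total: 1388 days.

1388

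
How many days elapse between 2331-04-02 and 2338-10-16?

2754

Day-of-year of April 2, 2331: 92.
Day-of-year of October 16, 2338: 289.
2331 has 365 days, so 365 − 92 = 273 days remain in 2331.
Full years: 2332: 366; 2333: 365; 2334: 365; 2335: 365; 2336: 366; 2337: 365. Sum = 2192.
Total: 273 + 2192 + 289 = 2754 days.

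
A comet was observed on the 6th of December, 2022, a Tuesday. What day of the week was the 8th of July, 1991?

Monday

Count forward from the earlier date (July 8, 1991) to the later (December 6, 2022):
Day-of-year of July 8, 1991: 189.
Day-of-year of December 6, 2022: 340.
1991 has 365 days, so 365 − 189 = 176 days remain in 1991.
Full years 1992–2021: 22 common + 8 leap = 22×365 + 8×366 = 10958 days.
Total: 176 + 10958 + 340 = 11474 days.
11474 mod 7 = 1, so 1 day before Tuesday is Monday.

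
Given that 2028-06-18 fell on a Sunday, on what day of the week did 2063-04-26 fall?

Thursday

Day-of-year of June 18, 2028: 170.
Day-of-year of April 26, 2063: 116.
2028 has 366 days, so 366 − 170 = 196 days remain in 2028.
Full years 2029–2062: 26 common + 8 leap = 26×365 + 8×366 = 12418 days.
Total: 196 + 12418 + 116 = 12730 days.
12730 mod 7 = 4, so 4 days after Sunday is Thursday.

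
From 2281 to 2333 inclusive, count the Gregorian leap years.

Years divisible by 4: 2284, 2288, …, 2332 — 13 in all.
Of these, 2300 is divisible by 100 but not 400, so not leap.
Leap years: 13 − 1 = 12.

12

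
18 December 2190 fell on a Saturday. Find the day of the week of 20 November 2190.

Count forward from the earlier date (November 20, 2190) to the later (December 18, 2190):
November 2190: 30 − 20 = 10 days remain.
December 1–18, 2190: 18 days.
Total: 10 + 18 = 28 days.
28 is a multiple of 7, so 20 November 2190 falls on the same weekday: Saturday.

Saturday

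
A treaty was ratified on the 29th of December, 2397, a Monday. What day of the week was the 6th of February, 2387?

Count forward from the earlier date (February 6, 2387) to the later (December 29, 2397):
Day-of-year of February 6, 2387: 37.
Day-of-year of December 29, 2397: 363.
2387 has 365 days, so 365 − 37 = 328 days remain in 2387.
Full years 2388–2396: 6 common + 3 leap = 6×365 + 3×366 = 3288 days.
Total: 328 + 3288 + 363 = 3979 days.
3979 mod 7 = 3, so 3 days before Monday is Friday.

Friday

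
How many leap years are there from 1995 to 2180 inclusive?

Years divisible by 4: 1996, 2000, …, 2180 — 47 in all.
Of these, 2100 is divisible by 100 but not 400, so not leap.
2000 is divisible by 400, so still leap.
Leap years: 47 − 1 = 46.

46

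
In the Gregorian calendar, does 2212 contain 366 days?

Yes

2212 is a leap year.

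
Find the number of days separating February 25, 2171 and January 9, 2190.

From February 25, 2171 to February 25, 2189: 18 years, of which 5 contain a Feb 29 — 13×365 + 5×366 = 6575 days.
February 2189: 28 − 25 = 3 days remain (2189 is not a leap year, so February has 28 days).
Then 10 full months totalling 306 days.
January 1–9, 2190: 9 days.
Residual: 318 days.
Total: 6893 days.

6893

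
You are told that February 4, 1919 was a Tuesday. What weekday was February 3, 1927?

Day-of-year of February 4, 1919: 35.
Day-of-year of February 3, 1927: 34.
1919 has 365 days, so 365 − 35 = 330 days remain in 1919.
Full years 1920–1926: 5 common + 2 leap = 5×365 + 2×366 = 2557 days.
Total: 330 + 2557 + 34 = 2921 days.
2921 mod 7 = 2, so 2 days after Tuesday is Thursday.

Thursday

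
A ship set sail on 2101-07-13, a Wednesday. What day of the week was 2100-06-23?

Wednesday

Count forward from the earlier date (June 23, 2100) to the later (July 13, 2101):
Day-of-year of June 23, 2100: 174.
Day-of-year of July 13, 2101: 194.
2100 has 365 days, so 365 − 174 = 191 days remain in 2100.
Total: 191 + 194 = 385 days.
385 is a multiple of 7, so 2100-06-23 falls on the same weekday: Wednesday.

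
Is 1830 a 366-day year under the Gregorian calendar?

1830 is not a leap year.

No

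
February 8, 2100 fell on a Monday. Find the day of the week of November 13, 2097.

Count forward from the earlier date (November 13, 2097) to the later (February 8, 2100):
November 13, 2097 → November 13, 2098: 365 days.
November 13, 2098 → November 13, 2099: 365 days.
November 2099: 30 − 13 = 17 days remain.
Then December (31), January (31): 31 + 31 = 62 days.
February 1–8, 2100: 8 days (2100 is not a leap year (divisible by 100 but not 400)).
Residual: 87 days.
Total: 817 days.
817 mod 7 = 5, so 5 days before Monday is Wednesday.

Wednesday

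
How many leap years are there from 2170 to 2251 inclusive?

Years divisible by 4: 2172, 2176, …, 2248 — 20 in all.
Of these, 2200 is divisible by 100 but not 400, so not leap.
Leap years: 20 − 1 = 19.

19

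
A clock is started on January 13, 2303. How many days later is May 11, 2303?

January 2303: 31 − 13 = 18 days remain.
Then February 2303 (28), March (31), April (30): 28 + 31 + 30 = 89 days.
May 1–11, 2303: 11 days.
Total: 18 + 89 + 11 = 118 days.

118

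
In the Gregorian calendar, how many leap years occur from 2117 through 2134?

Years divisible by 4 in [2117, 2134]: 2120, 2124, 2128, 2132.
No century exceptions apply. Count: 4.

4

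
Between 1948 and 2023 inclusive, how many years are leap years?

Years divisible by 4: 1948, 1952, …, 2020 — 19 in all.
2000 is divisible by 400, so still leap.
No century exceptions apply. Count: 19.

19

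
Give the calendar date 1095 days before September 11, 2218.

September 12, 2215

Count 1095 days before September 11, 2218:
Day-of-year of September 12, 2215: 255.
Day-of-year of September 11, 2218: 254.
2215 has 365 days, so 365 − 255 = 110 days remain in 2215.
Full years: 2216: 366; 2217: 365. Sum = 731.
Total: 110 + 731 + 254 = 1095 days.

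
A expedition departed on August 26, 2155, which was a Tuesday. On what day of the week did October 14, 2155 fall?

August 2155: 31 − 26 = 5 days remain.
Then September (30): 30 days.
October 1–14, 2155: 14 days.
Total: 5 + 30 + 14 = 49 days.
49 is a multiple of 7, so October 14, 2155 falls on the same weekday: Tuesday.

Tuesday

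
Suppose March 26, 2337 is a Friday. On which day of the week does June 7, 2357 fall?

Friday

From March 26, 2337 to March 26, 2357: 20 years, of which 5 contain a Feb 29 — 15×365 + 5×366 = 7305 days.
March 2357: 31 − 26 = 5 days remain.
Then April (30), May (31): 30 + 31 = 61 days.
June 1–7, 2357: 7 days.
Residual: 73 days.
Total: 7378 days.
7378 is a multiple of 7, so June 7, 2357 falls on the same weekday: Friday.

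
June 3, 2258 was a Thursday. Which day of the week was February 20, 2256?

Wednesday

Count forward from the earlier date (February 20, 2256) to the later (June 3, 2258):
February 20, 2256 → February 20, 2257: 366 days (2256 is a leap year).
February 20, 2257 → February 20, 2258: 365 days.
February 2258: 28 − 20 = 8 days remain (2258 is not a leap year, so February has 28 days).
Then March (31), April (30), May (31): 31 + 30 + 31 = 92 days.
June 1–3, 2258: 3 days.
Residual: 103 days.
Total: 834 days.
834 mod 7 = 1, so 1 day before Thursday is Wednesday.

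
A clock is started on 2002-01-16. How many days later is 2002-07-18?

January 2002: 31 − 16 = 15 days remain.
Then February 2002 (28), March (31), April (30), May (31), June (30): 28 + 31 + 30 + 31 + 30 = 150 days.
July 1–18, 2002: 18 days.
Total: 15 + 150 + 18 = 183 days.

183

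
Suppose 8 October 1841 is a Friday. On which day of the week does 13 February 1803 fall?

Count forward from the earlier date (February 13, 1803) to the later (October 8, 1841):
Day-of-year of February 13, 1803: 44.
Day-of-year of October 8, 1841: 281.
1803 has 365 days, so 365 − 44 = 321 days remain in 1803.
Full years 1804–1840: 27 common + 10 leap = 27×365 + 10×366 = 13515 days.
Total: 321 + 13515 + 281 = 14117 days.
14117 mod 7 = 5, so 5 days before Friday is Sunday.

Sunday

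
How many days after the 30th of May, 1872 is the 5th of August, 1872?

May 1872: 31 − 30 = 1 day remains.
Then June (30), July (31): 30 + 31 = 61 days.
August 1–5, 1872: 5 days.
Total: 1 + 61 + 5 = 67 days.

67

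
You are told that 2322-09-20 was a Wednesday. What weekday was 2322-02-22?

Count forward from the earlier date (February 22, 2322) to the later (September 20, 2322):
February 2322: 28 − 22 = 6 days remain (2322 is not a leap year, so February has 28 days).
Then March (31), April (30), May (31), June (30), July (31), August (31): 31 + 30 + 31 + 30 + 31 + 31 = 184 days.
September 1–20, 2322: 20 days.
Total: 6 + 184 + 20 = 210 days.
210 is a multiple of 7, so 2322-02-22 falls on the same weekday: Wednesday.

Wednesday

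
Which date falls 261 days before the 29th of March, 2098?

the 11th of July, 2097

Count 261 days before March 29, 2098:
Day-of-year of July 11, 2097: 192.
Day-of-year of March 29, 2098: 88.
2097 has 365 days, so 365 − 192 = 173 days remain in 2097.
Total: 173 + 88 = 261 days.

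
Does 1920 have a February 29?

Yes

1920 is a leap year.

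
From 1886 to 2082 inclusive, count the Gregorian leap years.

48

Years divisible by 4: 1888, 1892, …, 2080 — 49 in all.
Of these, 1900 is divisible by 100 but not 400, so not leap.
2000 is divisible by 400, so still leap.
Leap years: 49 − 1 = 48.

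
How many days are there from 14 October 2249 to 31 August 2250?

October 2249: 31 − 14 = 17 days remain.
Then 9 full months totalling 273 days.
August 1–31, 2250: 31 days.
Residual: 321 days.
Total: 321 days.

321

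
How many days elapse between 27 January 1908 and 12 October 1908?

259

January 1908: 31 − 27 = 4 days remain.
Then February 1908 (29), March (31), April (30), May (31), June (30), July (31), August (31), September (30): 29 + 31 + 30 + 31 + 30 + 31 + 31 + 30 = 243 days.
October 1–12, 1908: 12 days.
Total: 4 + 243 + 12 = 259 days.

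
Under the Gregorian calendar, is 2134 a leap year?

No

2134 is not a leap year.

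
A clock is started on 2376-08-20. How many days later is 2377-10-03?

August 20, 2376 → August 20, 2377: 365 days.
August 2377: 31 − 20 = 11 days remain.
Then September (30): 30 days.
October 1–3, 2377: 3 days.
Residual: 44 days.
Total: 409 days.

409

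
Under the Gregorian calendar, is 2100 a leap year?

2100 is not a leap year (divisible by 100 but not 400).

No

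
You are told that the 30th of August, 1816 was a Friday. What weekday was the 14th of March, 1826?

Tuesday

Day-of-year of August 30, 1816: 243.
Day-of-year of March 14, 1826: 73.
1816 has 366 days, so 366 − 243 = 123 days remain in 1816.
Full years 1817–1825: 7 common + 2 leap = 7×365 + 2×366 = 3287 days.
Total: 123 + 3287 + 73 = 3483 days.
3483 mod 7 = 4, so 4 days after Friday is Tuesday.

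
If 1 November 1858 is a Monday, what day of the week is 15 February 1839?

Friday

Count forward from the earlier date (February 15, 1839) to the later (November 1, 1858):
Day-of-year of February 15, 1839: 46.
Day-of-year of November 1, 1858: 305.
1839 has 365 days, so 365 − 46 = 319 days remain in 1839.
Full years 1840–1857: 13 common + 5 leap = 13×365 + 5×366 = 6575 days.
Total: 319 + 6575 + 305 = 7199 days.
7199 mod 7 = 3, so 3 days before Monday is Friday.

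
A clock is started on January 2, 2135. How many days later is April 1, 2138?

Day-of-year of January 2, 2135: 2.
Day-of-year of April 1, 2138: 91.
2135 has 365 days, so 365 − 2 = 363 days remain in 2135.
Full years: 2136: 366; 2137: 365. Sum = 731.
Total: 363 + 731 + 91 = 1185 days.

1185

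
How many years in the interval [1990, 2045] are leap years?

Years divisible by 4: 1992, 1996, …, 2044 — 14 in all.
2000 is divisible by 400, so still leap.
No century exceptions apply. Count: 14.

14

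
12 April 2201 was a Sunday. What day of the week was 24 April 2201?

Friday

Within April 2201: 24 − 12 = 12 days.
12 mod 7 = 5, so 5 days after Sunday is Friday.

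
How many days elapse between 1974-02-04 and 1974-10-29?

267

February 1974: 28 − 4 = 24 days remain (1974 is not a leap year, so February has 28 days).
Then March (31), April (30), May (31), June (30), July (31), August (31), September (30): 31 + 30 + 31 + 30 + 31 + 31 + 30 = 214 days.
October 1–29, 1974: 29 days.
Total: 24 + 214 + 29 = 267 days.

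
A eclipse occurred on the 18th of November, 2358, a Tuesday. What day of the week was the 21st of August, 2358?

Thursday

Count forward from the earlier date (August 21, 2358) to the later (November 18, 2358):
August 2358: 31 − 21 = 10 days remain.
Then September (30), October (31): 30 + 31 = 61 days.
November 1–18, 2358: 18 days.
Total: 10 + 61 + 18 = 89 days.
89 mod 7 = 5, so 5 days before Tuesday is Thursday.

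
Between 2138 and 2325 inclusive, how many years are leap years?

45

Years divisible by 4: 2140, 2144, …, 2324 — 47 in all.
Of these, 2200, 2300 are divisible by 100 but not 400, so not leap.
Leap years: 47 − 2 = 45.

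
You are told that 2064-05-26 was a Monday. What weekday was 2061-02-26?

Saturday

Count forward from the earlier date (February 26, 2061) to the later (May 26, 2064):
Day-of-year of February 26, 2061: 57.
Day-of-year of May 26, 2064: 147.
2061 has 365 days, so 365 − 57 = 308 days remain in 2061.
Full years: 2062: 365; 2063: 365. Sum = 730.
Total: 308 + 730 + 147 = 1185 days.
1185 mod 7 = 2, so 2 days before Monday is Saturday.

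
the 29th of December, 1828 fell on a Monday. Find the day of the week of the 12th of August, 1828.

Count forward from the earlier date (August 12, 1828) to the later (December 29, 1828):
August 1828: 31 − 12 = 19 days remain.
Then September (30), October (31), November (30): 30 + 31 + 30 = 91 days.
December 1–29, 1828: 29 days.
Total: 19 + 91 + 29 = 139 days.
139 mod 7 = 6, so 6 days before Monday is Tuesday.

Tuesday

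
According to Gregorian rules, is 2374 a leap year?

2374 is not a leap year.

No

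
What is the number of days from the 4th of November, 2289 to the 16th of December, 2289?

42

November 2289: 30 − 4 = 26 days remain.
December 1–16, 2289: 16 days.
Total: 26 + 16 = 42 days.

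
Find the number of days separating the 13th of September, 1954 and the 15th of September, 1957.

Day-of-year of September 13, 1954: 256.
Day-of-year of September 15, 1957: 258.
1954 has 365 days, so 365 − 256 = 109 days remain in 1954.
Full years: 1955: 365; 1956: 366. Sum = 731.
Total: 109 + 731 + 258 = 1098 days.

1098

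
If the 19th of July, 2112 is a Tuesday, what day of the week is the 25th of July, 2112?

Monday

Within July 2112: 25 − 19 = 6 days.
6 mod 7 = 6, so 6 days after Tuesday is Monday.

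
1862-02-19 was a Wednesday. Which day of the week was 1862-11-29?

February 1862: 28 − 19 = 9 days remain (1862 is not a leap year, so February has 28 days).
Then March (31), April (30), May (31), June (30), July (31), August (31), September (30), October (31): 31 + 30 + 31 + 30 + 31 + 31 + 30 + 31 = 245 days.
November 1–29, 1862: 29 days.
Total: 9 + 245 + 29 = 283 days.
283 mod 7 = 3, so 3 days after Wednesday is Saturday.

Saturday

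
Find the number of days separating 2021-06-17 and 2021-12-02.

168

June 2021: 30 − 17 = 13 days remain.
Then July (31), August (31), September (30), October (31), November (30): 31 + 31 + 30 + 31 + 30 = 153 days.
December 1–2, 2021: 2 days.
Total: 13 + 153 + 2 = 168 days.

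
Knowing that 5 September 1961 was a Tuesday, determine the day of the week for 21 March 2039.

Monday

From September 5, 1961 to September 5, 2038: 77 years, of which 19 contain a Feb 29 — 58×365 + 19×366 = 28124 days.
(2000 is a leap year (divisible by 400).)
September 2038: 30 − 5 = 25 days remain.
Then October (31), November (30), December (31), January (31), February 2039 (28): 31 + 30 + 31 + 31 + 28 = 151 days.
March 1–21, 2039: 21 days.
Residual: 197 days.
Total: 28321 days.
28321 mod 7 = 6, so 6 days after Tuesday is Monday.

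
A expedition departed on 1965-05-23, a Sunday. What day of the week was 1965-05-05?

Count forward from the earlier date (May 5, 1965) to the later (May 23, 1965):
Within May 1965: 23 − 5 = 18 days.
18 mod 7 = 4, so 4 days before Sunday is Wednesday.

Wednesday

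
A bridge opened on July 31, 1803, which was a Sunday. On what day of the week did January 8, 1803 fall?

Count forward from the earlier date (January 8, 1803) to the later (July 31, 1803):
January 1803: 31 − 8 = 23 days remain.
Then February 1803 (28), March (31), April (30), May (31), June (30): 28 + 31 + 30 + 31 + 30 = 150 days.
July 1–31, 1803: 31 days.
Total: 23 + 150 + 31 = 204 days.
204 mod 7 = 1, so 1 day before Sunday is Saturday.

Saturday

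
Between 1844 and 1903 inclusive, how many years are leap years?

Years divisible by 4: 1844, 1848, …, 1900 — 15 in all.
Of these, 1900 is divisible by 100 but not 400, so not leap.
Leap years: 15 − 1 = 14.

14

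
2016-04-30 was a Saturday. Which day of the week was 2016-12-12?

Monday

April 2016: 30 − 30 = 0 days remain.
Then May (31), June (30), July (31), August (31), September (30), October (31), November (30): 31 + 30 + 31 + 31 + 30 + 31 + 30 = 214 days.
December 1–12, 2016: 12 days.
Total: 0 + 214 + 12 = 226 days.
226 mod 7 = 2, so 2 days after Saturday is Monday.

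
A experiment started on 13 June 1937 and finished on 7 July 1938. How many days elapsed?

June 13, 1937 → June 13, 1938: 365 days.
June 1938: 30 − 13 = 17 days remain.
July 1–7, 1938: 7 days.
Residual: 24 days.
Total: 389 days.

389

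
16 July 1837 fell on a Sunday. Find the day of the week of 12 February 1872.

Day-of-year of July 16, 1837: 197.
Day-of-year of February 12, 1872: 43.
1837 has 365 days, so 365 − 197 = 168 days remain in 1837.
Full years 1838–1871: 26 common + 8 leap = 26×365 + 8×366 = 12418 days.
Total: 168 + 12418 + 43 = 12629 days.
12629 mod 7 = 1, so 1 day after Sunday is Monday.

Monday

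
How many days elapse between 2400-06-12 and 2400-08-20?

69

June 2400: 30 − 12 = 18 days remain.
Then July (31): 31 days.
August 1–20, 2400: 20 days.
Total: 18 + 31 + 20 = 69 days.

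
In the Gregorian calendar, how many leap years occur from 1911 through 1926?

4

Years divisible by 4 in [1911, 1926]: 1912, 1916, 1920, 1924.
No century exceptions apply. Count: 4.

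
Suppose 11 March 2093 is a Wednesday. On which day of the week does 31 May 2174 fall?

Day-of-year of March 11, 2093: 70.
Day-of-year of May 31, 2174: 151.
2093 has 365 days, so 365 − 70 = 295 days remain in 2093.
Full years 2094–2173: 61 common + 19 leap = 61×365 + 19×366 = 29219 days.
Total: 295 + 29219 + 151 = 29665 days.
29665 mod 7 = 6, so 6 days after Wednesday is Tuesday.

Tuesday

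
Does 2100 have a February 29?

No

2100 is not a leap year (divisible by 100 but not 400).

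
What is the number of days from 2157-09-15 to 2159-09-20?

September 15, 2157 → September 15, 2158: 365 days.
September 15, 2158 → September 15, 2159: 365 days.
Within September 2159: 20 − 15 = 5 days.
Total: 735 days.

735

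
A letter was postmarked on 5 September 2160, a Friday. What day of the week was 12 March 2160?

Count forward from the earlier date (March 12, 2160) to the later (September 5, 2160):
March 2160: 31 − 12 = 19 days remain.
Then April (30), May (31), June (30), July (31), August (31): 30 + 31 + 30 + 31 + 31 = 153 days.
September 1–5, 2160: 5 days.
Total: 19 + 153 + 5 = 177 days.
177 mod 7 = 2, so 2 days before Friday is Wednesday.

Wednesday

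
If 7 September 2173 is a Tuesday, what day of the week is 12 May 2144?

Tuesday

Count forward from the earlier date (May 12, 2144) to the later (September 7, 2173):
Day-of-year of May 12, 2144: 133.
Day-of-year of September 7, 2173: 250.
2144 has 366 days, so 366 − 133 = 233 days remain in 2144.
Full years 2145–2172: 21 common + 7 leap = 21×365 + 7×366 = 10227 days.
Total: 233 + 10227 + 250 = 10710 days.
10710 is a multiple of 7, so 12 May 2144 falls on the same weekday: Tuesday.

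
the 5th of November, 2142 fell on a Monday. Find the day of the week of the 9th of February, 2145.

November 5, 2142 → November 5, 2143: 365 days.
November 5, 2143 → November 5, 2144: 366 days (2144 is a leap year).
November 2144: 30 − 5 = 25 days remain.
Then December (31), January (31): 31 + 31 = 62 days.
February 1–9, 2145: 9 days (2145 is not a leap year).
Residual: 96 days.
Total: 827 days.
827 mod 7 = 1, so 1 day after Monday is Tuesday.

Tuesday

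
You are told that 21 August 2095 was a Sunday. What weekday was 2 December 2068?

Sunday

Count forward from the earlier date (December 2, 2068) to the later (August 21, 2095):
From December 2, 2068 to December 2, 2094: 26 years, of which 6 contain a Feb 29 — 20×365 + 6×366 = 9496 days.
December 2094: 31 − 2 = 29 days remain.
Then January (31), February 2095 (28), March (31), April (30), May (31), June (30), July (31): 31 + 28 + 31 + 30 + 31 + 30 + 31 = 212 days.
August 1–21, 2095: 21 days.
Residual: 262 days.
Total: 9758 days.
9758 is a multiple of 7, so 2 December 2068 falls on the same weekday: Sunday.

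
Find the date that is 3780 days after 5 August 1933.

11 December 1943

Count 3780 days after August 5, 1933:
From August 5, 1933 to August 5, 1943: 10 years, of which 2 contain a Feb 29 — 8×365 + 2×366 = 3652 days.
August 1943: 31 − 5 = 26 days remain.
Then September (30), October (31), November (30): 30 + 31 + 30 = 91 days.
December 1–11, 1943: 11 days.
Residual: 128 days.
Total: 3780 days.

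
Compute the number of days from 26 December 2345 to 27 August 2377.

11567

Day-of-year of December 26, 2345: 360.
Day-of-year of August 27, 2377: 239.
2345 has 365 days, so 365 − 360 = 5 days remain in 2345.
Full years 2346–2376: 23 common + 8 leap = 23×365 + 8×366 = 11323 days.
Total: 5 + 11323 + 239 = 11567 days.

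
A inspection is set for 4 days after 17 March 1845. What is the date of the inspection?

21 March 1845

Count 4 days after March 17, 1845:
Within March 1845: 21 − 17 = 4 days.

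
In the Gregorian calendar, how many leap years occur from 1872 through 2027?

38

Years divisible by 4: 1872, 1876, …, 2024 — 39 in all.
Of these, 1900 is divisible by 100 but not 400, so not leap.
2000 is divisible by 400, so still leap.
Leap years: 39 − 1 = 38.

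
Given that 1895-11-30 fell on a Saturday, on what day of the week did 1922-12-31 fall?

Day-of-year of November 30, 1895: 334.
Day-of-year of December 31, 1922: 365.
1895 has 365 days, so 365 − 334 = 31 days remain in 1895.
Full years 1896–1921: 20 common + 6 leap = 20×365 + 6×366 = 9496 days.
Total: 31 + 9496 + 365 = 9892 days.
9892 mod 7 = 1, so 1 day after Saturday is Sunday.

Sunday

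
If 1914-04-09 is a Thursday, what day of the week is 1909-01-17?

Count forward from the earlier date (January 17, 1909) to the later (April 9, 1914):
Day-of-year of January 17, 1909: 17.
Day-of-year of April 9, 1914: 99.
1909 has 365 days, so 365 − 17 = 348 days remain in 1909.
Full years: 1910: 365; 1911: 365; 1912: 366; 1913: 365. Sum = 1461.
Total: 348 + 1461 + 99 = 1908 days.
1908 mod 7 = 4, so 4 days before Thursday is Sunday.

Sunday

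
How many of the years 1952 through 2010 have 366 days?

15

Years divisible by 4: 1952, 1956, …, 2008 — 15 in all.
2000 is divisible by 400, so still leap.
No century exceptions apply. Count: 15.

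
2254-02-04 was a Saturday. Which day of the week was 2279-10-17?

Friday

Day-of-year of February 4, 2254: 35.
Day-of-year of October 17, 2279: 290.
2254 has 365 days, so 365 − 35 = 330 days remain in 2254.
Full years 2255–2278: 18 common + 6 leap = 18×365 + 6×366 = 8766 days.
Total: 330 + 8766 + 290 = 9386 days.
9386 mod 7 = 6, so 6 days after Saturday is Friday.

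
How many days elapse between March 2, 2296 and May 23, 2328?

Day-of-year of March 2, 2296: 62.
Day-of-year of May 23, 2328: 144.
2296 has 366 days, so 366 − 62 = 304 days remain in 2296.
Full years 2297–2327: 25 common + 6 leap = 25×365 + 6×366 = 11321 days.
Total: 304 + 11321 + 144 = 11769 days.

11769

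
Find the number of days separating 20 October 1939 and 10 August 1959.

7234

From October 20, 1939 to October 20, 1958: 19 years, of which 5 contain a Feb 29 — 14×365 + 5×366 = 6940 days.
October 1958: 31 − 20 = 11 days remain.
Then 9 full months totalling 273 days.
August 1–10, 1959: 10 days.
Residual: 294 days.
Total: 7234 days.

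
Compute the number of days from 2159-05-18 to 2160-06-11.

Day-of-year of May 18, 2159: 138.
Day-of-year of June 11, 2160: 163.
2159 has 365 days, so 365 − 138 = 227 days remain in 2159.
Total: 227 + 163 = 390 days.

390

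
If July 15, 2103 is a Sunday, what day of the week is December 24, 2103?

July 2103: 31 − 15 = 16 days remain.
Then August (31), September (30), October (31), November (30): 31 + 30 + 31 + 30 = 122 days.
December 1–24, 2103: 24 days.
Total: 16 + 122 + 24 = 162 days.
162 mod 7 = 1, so 1 day after Sunday is Monday.

Monday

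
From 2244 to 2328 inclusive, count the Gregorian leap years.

21

Years divisible by 4: 2244, 2248, …, 2328 — 22 in all.
Of these, 2300 is divisible by 100 but not 400, so not leap.
Leap years: 22 − 1 = 21.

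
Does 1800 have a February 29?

No

1800 is not a leap year (divisible by 100 but not 400).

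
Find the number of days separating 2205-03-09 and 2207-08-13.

887

Day-of-year of March 9, 2205: 68.
Day-of-year of August 13, 2207: 225.
2205 has 365 days, so 365 − 68 = 297 days remain in 2205.
Full years: 2206: 365. Sum = 365.
Total: 297 + 365 + 225 = 887 days.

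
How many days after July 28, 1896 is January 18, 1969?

26471

From July 28, 1896 to July 28, 1968: 72 years, of which 17 contain a Feb 29 — 55×365 + 17×366 = 26297 days.
(1900 is not a leap year (divisible by 100 but not 400).)
July 1968: 31 − 28 = 3 days remain.
Then August (31), September (30), October (31), November (30), December (31): 31 + 30 + 31 + 30 + 31 = 153 days.
January 1–18, 1969: 18 days.
Residual: 174 days.
Total: 26471 days.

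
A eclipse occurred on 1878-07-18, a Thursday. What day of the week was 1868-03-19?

Count forward from the earlier date (March 19, 1868) to the later (July 18, 1878):
From March 19, 1868 to March 19, 1878: 10 years, of which 2 contain a Feb 29 — 8×365 + 2×366 = 3652 days.
March 1878: 31 − 19 = 12 days remain.
Then April (30), May (31), June (30): 30 + 31 + 30 = 91 days.
July 1–18, 1878: 18 days.
Residual: 121 days.
Total: 3773 days.
3773 is a multiple of 7, so 1868-03-19 falls on the same weekday: Thursday.

Thursday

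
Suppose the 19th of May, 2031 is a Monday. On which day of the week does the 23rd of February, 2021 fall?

Count forward from the earlier date (February 23, 2021) to the later (May 19, 2031):
From February 23, 2021 to February 23, 2031: 10 years, of which 2 contain a Feb 29 — 8×365 + 2×366 = 3652 days.
February 2031: 28 − 23 = 5 days remain (2031 is not a leap year, so February has 28 days).
Then March (31), April (30): 31 + 30 = 61 days.
May 1–19, 2031: 19 days.
Residual: 85 days.
Total: 3737 days.
3737 mod 7 = 6, so 6 days before Monday is Tuesday.

Tuesday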